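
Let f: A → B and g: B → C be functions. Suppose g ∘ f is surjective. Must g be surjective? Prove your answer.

surjective

Let c ∈ C. Since g ∘ f is surjective, some a ∈ A has g(f(a)) = c. Then b = f(a) ∈ B satisfies g(b) = c. So g is surjective.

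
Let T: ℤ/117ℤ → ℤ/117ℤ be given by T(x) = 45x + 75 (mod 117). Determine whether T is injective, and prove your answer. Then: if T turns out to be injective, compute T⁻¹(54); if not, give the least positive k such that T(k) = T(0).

13

Recall: T is injective if T(s) = T(t) implies s = t.
We have gcd(45, 117) = 9 > 1. Taking s = 0 and t = 13: T(0) = 75 and T(13) = 45·13 + 75 = 660 ≡ 75 (mod 117).
So T(0) = T(13) while 0 ≠ 13, hence T is not injective.
Since T is not injective, we find the least positive k with T(k) = T(0): this means 45k ≡ 0 (mod 117), i.e. 117 ∣ 45k. Since gcd(45, 117) = 9, dividing through by 9 this holds exactly when 13 ∣ 5k, and as gcd(5, 13) = 1, exactly when 13 ∣ k.
The smallest positive such k is 13.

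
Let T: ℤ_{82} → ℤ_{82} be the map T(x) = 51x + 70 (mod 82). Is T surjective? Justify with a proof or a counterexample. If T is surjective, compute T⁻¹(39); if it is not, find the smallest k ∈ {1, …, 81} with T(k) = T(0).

1

Since gcd(51, 82) = 1, 51 is invertible modulo 82. Euclid's algorithm: 82 = 1·51 + 31, 51 = 1·31 + 20, 31 = 1·20 + 11, 20 = 1·11 + 9, 11 = 1·9 + 2, 9 = 4·2 + 1; back-substituting gives 1 = 37·51 − 23·82, so 51⁻¹ ≡ 37 (mod 82).
Then y ↦ 37(y − 70) is a two-sided inverse to T, so every y ∈ ℤ_{82} has a preimage.
Therefore T is surjective.
Since T is surjective, we find T⁻¹(39): we need 51x ≡ 39 − 70 ≡ 51 (mod 82). Using 51⁻¹ = 37: x ≡ 37·51 = 1887 = 23·82 + 1, so x = 1.
Check: T(1) = 51·1 + 70 = 121 = 1·82 + 39 ≡ 39 (mod 82).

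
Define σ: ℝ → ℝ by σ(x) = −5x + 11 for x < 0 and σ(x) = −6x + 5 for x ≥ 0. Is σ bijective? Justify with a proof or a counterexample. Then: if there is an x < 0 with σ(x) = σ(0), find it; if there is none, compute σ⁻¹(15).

-4/5

Both pieces are strictly decreasing (slopes −5 and −6), so each is injective on its own interval.
The left piece maps (−∞, 0) onto (11, ∞); the right piece maps [0, ∞) onto (−∞, 5].
The images leave a gap (11 has no preimage), so σ is not surjective, hence not bijective.
Because the two images are disjoint, no x < 0 has σ(x) = σ(0), so we compute σ⁻¹(15): 15 lies in (11, ∞), so solve −5x + 11 = 15: x = (15 − 11)/(−5) = −4/5.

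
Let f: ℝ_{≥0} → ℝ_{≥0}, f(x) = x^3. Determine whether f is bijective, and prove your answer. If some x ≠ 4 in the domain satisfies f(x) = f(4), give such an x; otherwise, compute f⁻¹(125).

5

On ℝ_{≥0}, x ↦ x^3 is strictly increasing (injective) and for any y ∈ ℝ_{≥0} the 3rd root y^{1/3} lies in ℝ_{≥0} (surjective). So f is bijective.
Since x ↦ x^3 is strictly increasing on ℝ_{≥0}, it is injective there, so no x ≠ 4 in the domain has f(x) = f(4). We therefore compute f⁻¹(125) = 125^{1/3} = 5 (indeed 5^3 = 125).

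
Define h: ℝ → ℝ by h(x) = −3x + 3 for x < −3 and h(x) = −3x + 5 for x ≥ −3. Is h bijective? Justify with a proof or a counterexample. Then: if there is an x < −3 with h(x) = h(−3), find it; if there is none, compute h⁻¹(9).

Both pieces are strictly decreasing (slopes −3 and −3), so each is injective on its own interval.
The left piece maps (−∞, −3) onto (12, ∞); the right piece maps [−3, ∞) onto (−∞, 14].
These images overlap. In particular h(−3) = 14 (right piece), and solving −3x + 3 = 14 on the left piece gives x = −11/3 < −3.
So h(−11/3) = h(−3) with −11/3 ≠ −3, and h is not injective, hence not bijective. This x = −11/3 is the requested value below −3.

-11/3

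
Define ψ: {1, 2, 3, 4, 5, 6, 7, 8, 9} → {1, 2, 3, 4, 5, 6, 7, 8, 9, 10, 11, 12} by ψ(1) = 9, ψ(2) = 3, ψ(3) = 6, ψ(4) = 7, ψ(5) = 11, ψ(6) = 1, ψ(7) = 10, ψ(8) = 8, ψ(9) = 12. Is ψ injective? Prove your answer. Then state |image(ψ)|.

9

The values ψ(1), …, ψ(9) are 9, 3, 6, 7, 11, 1, 10, 8, 12 — all distinct.
So ψ(s) = ψ(t) only when s = t, and ψ is injective.
The image of ψ is {1, 3, 6, 7, 8, 9, 10, 11, 12}, which has 9 elements.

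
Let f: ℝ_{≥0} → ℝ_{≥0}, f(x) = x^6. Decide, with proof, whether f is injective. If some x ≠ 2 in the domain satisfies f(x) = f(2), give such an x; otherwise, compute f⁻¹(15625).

5

On ℝ_{≥0}, x ↦ x^6 is strictly increasing, so f(x_1) = f(x_2) forces x_1 = x_2. So f is injective.
Since x ↦ x^6 is strictly increasing on ℝ_{≥0}, it is injective there, so no x ≠ 2 in the domain has f(x) = f(2). We therefore compute f⁻¹(15625) = 15625^{1/6} = 5 (indeed 5^6 = 15625).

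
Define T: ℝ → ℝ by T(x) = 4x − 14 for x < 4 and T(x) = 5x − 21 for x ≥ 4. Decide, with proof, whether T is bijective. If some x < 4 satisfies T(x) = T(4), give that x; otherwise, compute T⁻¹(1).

Both pieces are strictly increasing (slopes 4 and 5), so each is injective on its own interval.
The left piece maps (−∞, 4) onto (−∞, 2); the right piece maps [4, ∞) onto [−1, ∞).
These images overlap. In particular T(4) = −1 (right piece), and solving 4x − 14 = −1 on the left piece gives x = 13/4 < 4.
So T(13/4) = T(4) with 13/4 ≠ 4, and T is not injective, hence not bijective. This x = 13/4 is the requested value below 4.

13/4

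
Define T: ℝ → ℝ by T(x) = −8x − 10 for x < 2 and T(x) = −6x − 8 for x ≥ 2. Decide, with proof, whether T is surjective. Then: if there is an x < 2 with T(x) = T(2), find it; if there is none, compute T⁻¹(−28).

5/4

Both pieces are strictly decreasing (slopes −8 and −6), so each is injective on its own interval.
The left piece maps (−∞, 2) onto (−26, ∞); the right piece maps [2, ∞) onto (−∞, −20].
The union (−26, ∞) ∪ (−∞, −20] covers ℝ, so T is surjective.
For the follow-up: the images overlap, so an x < 2 with T(x) = T(2) exists. T(2) = −20; solving −8x − 10 = −20 for x < 2 gives x = (−20 + 10)/(−8) = 5/4.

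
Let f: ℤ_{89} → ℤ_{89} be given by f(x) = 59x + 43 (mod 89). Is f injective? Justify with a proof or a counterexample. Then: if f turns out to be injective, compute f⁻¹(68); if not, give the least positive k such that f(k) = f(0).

14

If f(x_1) = f(x_2), then 59x_1 ≡ 59x_2 (mod 89). Because gcd(59, 89) = 1, we may cancel 59 to get x_1 ≡ x_2 (mod 89).
Hence f is injective.
We now compute 59⁻¹ mod 89 explicitly. Euclid's algorithm: 89 = 1·59 + 30, 59 = 1·30 + 29, 30 = 1·29 + 1; back-substituting gives 1 = 86·59 − 57·89, so 59⁻¹ ≡ 86 (mod 89).
Since f is injective, we compute f⁻¹(68): solve 59x + 43 ≡ 68 (mod 89), i.e. 59x ≡ 25 (mod 89).
Multiplying by 59⁻¹ = 86 gives x ≡ 86·25 = 2150 = 24·89 + 14 ≡ 14 (mod 89).
Check: f(14) = 59·14 + 43 = 869 = 9·89 + 68 ≡ 68 (mod 89).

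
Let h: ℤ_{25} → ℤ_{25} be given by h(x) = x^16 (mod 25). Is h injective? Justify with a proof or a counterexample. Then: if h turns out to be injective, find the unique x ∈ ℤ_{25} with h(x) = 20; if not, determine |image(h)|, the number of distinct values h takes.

h(3): Repeated squaring mod 25: 3^1 ≡ 3, 3^2 ≡ 3² = 9, 3^4 ≡ 9² = 81 ≡ 6, 3^8 ≡ 6² = 36 ≡ 11, 3^16 ≡ 11² = 121 ≡ 21. So 3^16 ≡ 21 (mod 25).
h(4): Repeated squaring mod 25: 4^1 ≡ 4, 4^2 ≡ 4² = 16, 4^4 ≡ 16² = 256 ≡ 6, 4^8 ≡ 6² = 36 ≡ 11, 4^16 ≡ 11² = 121 ≡ 21. So 4^16 ≡ 21 (mod 25).
So h(3) = h(4) = 21 while 3 ≠ 4, therefore h is not injective.
Since h is not injective, we determine |image(h)|. Computing x^16 mod 25 for each x (by repeated squaring, reducing mod 25 at every step), the values h(0), h(1), …, h(24) are: 0, 1, 11, 21, 21, 0, 6, 1, 6, 16, 0, 11, 16, 16, 11, 0, 16, 6, 1, 6, 0, 21, 21, 11, 1.
The distinct values are {0, 1, 6, 11, 16, 21}; there are 6 of them.

6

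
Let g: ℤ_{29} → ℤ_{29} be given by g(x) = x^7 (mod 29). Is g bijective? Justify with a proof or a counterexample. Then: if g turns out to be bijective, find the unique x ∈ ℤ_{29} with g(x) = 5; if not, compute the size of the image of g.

5

g(2): Repeated squaring mod 29: 2^1 ≡ 2, 2^2 ≡ 2² = 4, 2^4 ≡ 4² = 16. Since 7 = 4 + 2 + 1, 2^7 ≡ 16·4·2: 16·4 = 64 ≡ 6, then 6·2 = 12. So 2^7 ≡ 12 (mod 29).
g(3): Repeated squaring mod 29: 3^1 ≡ 3, 3^2 ≡ 3² = 9, 3^4 ≡ 9² = 81 ≡ 23. Since 7 = 4 + 2 + 1, 3^7 ≡ 23·9·3: 23·9 = 207 ≡ 4, then 4·3 = 12. So 3^7 ≡ 12 (mod 29).
So g(2) = g(3) = 12 while 2 ≠ 3, so g is not injective, hence not bijective.
Since g is not bijective, we determine |image(g)|. Computing x^7 mod 29 for each x (by repeated squaring, reducing mod 29 at every step), the values g(0), g(1), …, g(28) are: 0, 1, 12, 12, 28, 28, 28, 1, 17, 28, 17, 12, 17, 28, 12, 17, 1, 12, 17, 12, 1, 12, 28, 1, 1, 1, 17, 17, 28.
The distinct values are {0, 1, 12, 17, 28}; there are 5 of them.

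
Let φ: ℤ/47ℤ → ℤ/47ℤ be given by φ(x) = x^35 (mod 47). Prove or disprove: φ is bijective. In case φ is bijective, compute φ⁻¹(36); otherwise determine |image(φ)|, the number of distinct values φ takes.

27

Since 47 is prime, the nonzero elements of ℤ/47ℤ form a cyclic group of order 46.
As gcd(35, 46) = 1, raising to the 35th power is a bijection on this group: if x_1^35 ≡ x_2^35 then (x_1x_2^{−1})^35 = 1, and the only element of order dividing gcd(35, 46) = 1 is 1, so x_1 = x_2.
With φ(0) = 0 this makes φ injective on all of ℤ/47ℤ, hence bijective (finite equal-size domain and codomain). In particular φ is bijective.
Since φ is bijective, we find the preimage of 36. The inverse of x ↦ x^35 on (ℤ/47ℤ)^× is x ↦ x^25, because 35·25 = 875 = 19·46 + 1 ≡ 1 (mod 46) and x^{46} = 1 for x ≠ 0 (Fermat). So φ⁻¹(36) = 36^25 mod 47.
Repeated squaring mod 47: 36^1 ≡ 36, 36^2 ≡ 36² = 1296 ≡ 27, 36^4 ≡ 27² = 729 ≡ 24, 36^8 ≡ 24² = 576 ≡ 12, 36^16 ≡ 12² = 144 ≡ 3. Since 25 = 16 + 8 + 1, 36^25 ≡ 3·12·36: 3·12 = 36, then 36·36 = 1296 ≡ 27. So 36^25 ≡ 27 (mod 47).
Hence φ⁻¹(36) = 27.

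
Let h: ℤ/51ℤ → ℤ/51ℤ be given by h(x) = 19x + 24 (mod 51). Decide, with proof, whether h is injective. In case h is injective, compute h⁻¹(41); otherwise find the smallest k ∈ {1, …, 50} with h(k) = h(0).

17

Suppose h(a) = h(b) in ℤ/51ℤ. Then 19a + 24 ≡ 19b + 24 (mod 51), therefore 19(a − b) ≡ 0 (mod 51).
Since gcd(19, 51) = 1, 19 is invertible modulo 51, therefore a − b ≡ 0 (mod 51), i.e. a = b.
Thus h is injective.
We now compute 19⁻¹ mod 51 explicitly. Euclid's algorithm: 51 = 2·19 + 13, 19 = 1·13 + 6, 13 = 2·6 + 1; back-substituting gives 1 = 43·19 − 16·51, so 19⁻¹ ≡ 43 (mod 51).
Since h is injective, we find h⁻¹(41): we need 19x ≡ 41 − 24 ≡ 17 (mod 51). Using 19⁻¹ = 43: x ≡ 43·17 = 731 = 14·51 + 17, so x = 17.
Check: h(17) = 19·17 + 24 = 347 = 6·51 + 41 ≡ 41 (mod 51).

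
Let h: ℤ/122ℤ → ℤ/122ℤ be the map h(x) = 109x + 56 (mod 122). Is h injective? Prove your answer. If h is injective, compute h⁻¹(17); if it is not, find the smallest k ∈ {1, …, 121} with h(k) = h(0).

3

Recall that injectivity means: for all s, t in the domain, h(s) = h(t) implies s = t.
If h(s) = h(t), then 109s ≡ 109t (mod 122). Because gcd(109, 122) = 1, we may cancel 109 to get s ≡ t (mod 122).
Thus h is injective.
We now compute 109⁻¹ mod 122 explicitly. Euclid's algorithm: 122 = 1·109 + 13, 109 = 8·13 + 5, 13 = 2·5 + 3, 5 = 1·3 + 2, 3 = 1·2 + 1; back-substituting gives 1 = 75·109 − 67·122, so 109⁻¹ ≡ 75 (mod 122).
Since h is injective, we find h⁻¹(17): we need 109x ≡ 17 − 56 ≡ 83 (mod 122). Using 109⁻¹ = 75: x ≡ 75·83 = 6225 = 51·122 + 3, so x = 3.
Check: h(3) = 109·3 + 56 = 383 = 3·122 + 17 ≡ 17 (mod 122).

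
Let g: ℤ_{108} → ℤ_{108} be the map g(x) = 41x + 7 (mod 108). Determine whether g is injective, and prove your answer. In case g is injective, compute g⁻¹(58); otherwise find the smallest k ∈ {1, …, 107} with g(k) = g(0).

75

By definition, g is injective if g(a) = g(b) implies a = b.
Suppose g(a) = g(b) in ℤ_{108}. Then 41a + 7 ≡ 41b + 7 (mod 108), therefore 41(a − b) ≡ 0 (mod 108).
Since gcd(41, 108) = 1, 41 is invertible modulo 108, thus a − b ≡ 0 (mod 108), i.e. a = b.
Hence g is injective.
We now compute 41⁻¹ mod 108 explicitly. Euclid's algorithm: 108 = 2·41 + 26, 41 = 1·26 + 15, 26 = 1·15 + 11, 15 = 1·11 + 4, 11 = 2·4 + 3, 4 = 1·3 + 1; back-substituting gives 1 = 29·41 − 11·108, so 41⁻¹ ≡ 29 (mod 108).
Since g is injective, we compute g⁻¹(58): solve 41x + 7 ≡ 58 (mod 108), i.e. 41x ≡ 51 (mod 108).
Multiplying by 41⁻¹ = 29 gives x ≡ 29·51 = 1479 = 13·108 + 75 ≡ 75 (mod 108).
Check: g(75) = 41·75 + 7 = 3082 = 28·108 + 58 ≡ 58 (mod 108).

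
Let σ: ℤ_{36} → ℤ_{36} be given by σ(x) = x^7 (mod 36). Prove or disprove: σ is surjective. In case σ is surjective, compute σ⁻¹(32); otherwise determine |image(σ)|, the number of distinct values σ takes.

σ(0) = 0^7 = 0.
σ(6): Repeated squaring mod 36: 6^1 ≡ 6, 6^2 ≡ 6² = 36 ≡ 0, 6^4 ≡ 0² = 0. Since 7 = 4 + 2 + 1, 6^7 ≡ 0·0·6: 0·0 = 0, then 0·6 = 0. So 6^7 ≡ 0 (mod 36).
So σ(0) = σ(6) = 0 while 0 ≠ 6, hence σ is not injective.
A non-injective map from the 36-element set ℤ_{36} to itself takes at most 35 distinct values, so it cannot be surjective. So σ is not surjective.
Since σ is not surjective, we determine |image(σ)|. Computing x^7 mod 36 for each x (by repeated squaring, reducing mod 36 at every step), the values σ(0), σ(1), …, σ(35) are: 0, 1, 20, 27, 4, 5, 0, 7, 8, 9, 28, 11, 0, 13, 32, 27, 16, 17, 0, 19, 20, 9, 4, 23, 0, 25, 8, 27, 28, 29, 0, 31, 32, 9, 16, 35.
The distinct values are {0, 1, 4, 5, 7, 8, 9, 11, 13, 16, 17, 19, 20, 23, 25, 27, 28, 29, 31, 32, 35}; there are 21 of them.

21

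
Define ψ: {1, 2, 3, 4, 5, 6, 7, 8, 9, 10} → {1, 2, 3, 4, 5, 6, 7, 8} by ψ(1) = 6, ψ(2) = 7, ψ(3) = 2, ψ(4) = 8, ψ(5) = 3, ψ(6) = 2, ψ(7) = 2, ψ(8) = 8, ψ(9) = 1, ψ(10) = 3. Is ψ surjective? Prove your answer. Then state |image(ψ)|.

No element maps to 4, so ψ is not surjective.
The image of ψ is {1, 2, 3, 6, 7, 8}, which has 6 elements.

6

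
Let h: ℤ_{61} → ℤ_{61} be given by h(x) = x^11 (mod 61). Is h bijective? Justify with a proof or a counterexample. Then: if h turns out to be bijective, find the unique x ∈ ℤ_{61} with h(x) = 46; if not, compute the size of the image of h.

49

Since 61 is prime, the nonzero elements of ℤ_{61} form a cyclic group of order 60.
As gcd(11, 60) = 1, raising to the 11th power is a bijection on this group: if x_1^11 ≡ x_2^11 then (x_1x_2^{−1})^11 = 1, and the only element of order dividing gcd(11, 60) = 1 is 1, so x_1 = x_2.
With h(0) = 0 this makes h injective on all of ℤ_{61}, hence bijective (finite equal-size domain and codomain). In particular h is bijective.
Since h is bijective, we find the preimage of 46. The inverse of x ↦ x^11 on (ℤ_{61})^× is x ↦ x^11, because 11·11 = 121 = 2·60 + 1 ≡ 1 (mod 60) and x^{60} = 1 for x ≠ 0 (Fermat). So h⁻¹(46) = 46^11 mod 61.
Repeated squaring mod 61: 46^1 ≡ 46, 46^2 ≡ 46² = 2116 ≡ 42, 46^4 ≡ 42² = 1764 ≡ 56, 46^8 ≡ 56² = 3136 ≡ 25. Since 11 = 8 + 2 + 1, 46^11 ≡ 25·42·46: 25·42 = 1050 ≡ 13, then 13·46 = 598 ≡ 49. So 46^11 ≡ 49 (mod 61).
Hence h⁻¹(46) = 49.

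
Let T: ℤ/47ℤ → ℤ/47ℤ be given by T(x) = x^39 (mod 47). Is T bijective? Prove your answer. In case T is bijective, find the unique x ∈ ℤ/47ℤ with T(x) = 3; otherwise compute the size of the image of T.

36

Since 47 is prime, the nonzero elements of ℤ/47ℤ form a cyclic group of order 46.
As gcd(39, 46) = 1, raising to the 39th power is a bijection on this group: if a^39 ≡ b^39 then (ab^{−1})^39 = 1, and the only element of order dividing gcd(39, 46) = 1 is 1, so a = b.
With T(0) = 0 this makes T injective on all of ℤ/47ℤ, hence bijective (finite equal-size domain and codomain). In particular T is bijective.
Since T is bijective, we find the preimage of 3. The inverse of x ↦ x^39 on (ℤ/47ℤ)^× is x ↦ x^13, because 39·13 = 507 = 11·46 + 1 ≡ 1 (mod 46) and x^{46} = 1 for x ≠ 0 (Fermat). So T⁻¹(3) = 3^13 mod 47.
Repeated squaring mod 47: 3^1 ≡ 3, 3^2 ≡ 3² = 9, 3^4 ≡ 9² = 81 ≡ 34, 3^8 ≡ 34² = 1156 ≡ 28. Since 13 = 8 + 4 + 1, 3^13 ≡ 28·34·3: 28·34 = 952 ≡ 12, then 12·3 = 36. So 3^13 ≡ 36 (mod 47).
Hence T⁻¹(3) = 36.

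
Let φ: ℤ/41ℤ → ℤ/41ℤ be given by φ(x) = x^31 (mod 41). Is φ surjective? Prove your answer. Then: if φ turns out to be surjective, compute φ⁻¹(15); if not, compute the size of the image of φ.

12

Since 41 is prime, the nonzero elements of ℤ/41ℤ form a cyclic group of order 40.
As gcd(31, 40) = 1, raising to the 31st power is a bijection on this group: if s^31 ≡ t^31 then (st^{−1})^31 = 1, and the only element of order dividing gcd(31, 40) = 1 is 1, so s = t.
With φ(0) = 0 this makes φ injective on all of ℤ/41ℤ, hence bijective (finite equal-size domain and codomain). In particular φ is surjective.
Since φ is surjective, we find the preimage of 15. The inverse of x ↦ x^31 on (ℤ/41ℤ)^× is x ↦ x^31, because 31·31 = 961 = 24·40 + 1 ≡ 1 (mod 40) and x^{40} = 1 for x ≠ 0 (Fermat). So φ⁻¹(15) = 15^31 mod 41.
Repeated squaring mod 41: 15^1 ≡ 15, 15^2 ≡ 15² = 225 ≡ 20, 15^4 ≡ 20² = 400 ≡ 31, 15^8 ≡ 31² = 961 ≡ 18, 15^16 ≡ 18² = 324 ≡ 37. Since 31 = 16 + 8 + 4 + 2 + 1, 15^31 ≡ 37·18·31·20·15: 37·18 = 666 ≡ 10, then 10·31 = 310 ≡ 23, then 23·20 = 460 ≡ 9, then 9·15 = 135 ≡ 12. So 15^31 ≡ 12 (mod 41).
Hence φ⁻¹(15) = 12.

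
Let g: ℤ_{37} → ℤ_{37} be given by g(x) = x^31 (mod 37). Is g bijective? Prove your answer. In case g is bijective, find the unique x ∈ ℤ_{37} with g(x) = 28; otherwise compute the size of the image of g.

Since 37 is prime, the nonzero elements of ℤ_{37} form a cyclic group of order 36.
As gcd(31, 36) = 1, raising to the 31st power is a bijection on this group: if x_1^31 ≡ x_2^31 then (x_1x_2^{−1})^31 = 1, and the only element of order dividing gcd(31, 36) = 1 is 1, so x_1 = x_2.
With g(0) = 0 this makes g injective on all of ℤ_{37}, hence bijective (finite equal-size domain and codomain). In particular g is bijective.
Since g is bijective, we find the preimage of 28. The inverse of x ↦ x^31 on (ℤ_{37})^× is x ↦ x^7, because 31·7 = 217 = 6·36 + 1 ≡ 1 (mod 36) and x^{36} = 1 for x ≠ 0 (Fermat). So g⁻¹(28) = 28^7 mod 37.
Repeated squaring mod 37: 28^1 ≡ 28, 28^2 ≡ 28² = 784 ≡ 7, 28^4 ≡ 7² = 49 ≡ 12. Since 7 = 4 + 2 + 1, 28^7 ≡ 12·7·28: 12·7 = 84 ≡ 10, then 10·28 = 280 ≡ 21. So 28^7 ≡ 21 (mod 37).
Hence g⁻¹(28) = 21.

21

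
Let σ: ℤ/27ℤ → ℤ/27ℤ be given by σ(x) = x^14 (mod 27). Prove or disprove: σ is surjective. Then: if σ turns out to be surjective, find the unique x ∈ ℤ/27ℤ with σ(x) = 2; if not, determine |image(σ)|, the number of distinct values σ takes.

σ(0) = 0^14 = 0.
σ(3): Repeated squaring mod 27: 3^1 ≡ 3, 3^2 ≡ 3² = 9, 3^4 ≡ 9² = 81 ≡ 0, 3^8 ≡ 0² = 0. Since 14 = 8 + 4 + 2, 3^14 ≡ 0·0·9: 0·0 = 0, then 0·9 = 0. So 3^14 ≡ 0 (mod 27).
So σ(0) = σ(3) = 0 while 0 ≠ 3, thus σ is not injective.
A non-injective map from the 27-element set ℤ/27ℤ to itself takes at most 26 distinct values, so it cannot be surjective. Hence σ is not surjective.
Since σ is not surjective, we determine |image(σ)|. Computing x^14 mod 27 for each x (by repeated squaring, reducing mod 27 at every step), the values σ(0), σ(1), …, σ(26) are: 0, 1, 22, 0, 25, 7, 0, 13, 10, 0, 19, 4, 0, 16, 16, 0, 4, 19, 0, 10, 13, 0, 7, 25, 0, 22, 1.
The distinct values are {0, 1, 4, 7, 10, 13, 16, 19, 22, 25}; there are 10 of them.

10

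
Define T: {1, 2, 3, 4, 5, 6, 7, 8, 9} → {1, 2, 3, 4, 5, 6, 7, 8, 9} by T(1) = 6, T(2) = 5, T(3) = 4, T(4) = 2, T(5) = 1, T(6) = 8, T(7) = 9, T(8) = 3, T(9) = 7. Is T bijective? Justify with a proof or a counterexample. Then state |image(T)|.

The values 6, 5, 4, 2, 1, 8, 9, 3, 7 are a permutation of {1, 2, 3, 4, 5, 6, 7, 8, 9}: each element appears exactly once.
So T is injective and surjective, hence bijective.
The image of T is {1, 2, 3, 4, 5, 6, 7, 8, 9}, which has 9 elements.

9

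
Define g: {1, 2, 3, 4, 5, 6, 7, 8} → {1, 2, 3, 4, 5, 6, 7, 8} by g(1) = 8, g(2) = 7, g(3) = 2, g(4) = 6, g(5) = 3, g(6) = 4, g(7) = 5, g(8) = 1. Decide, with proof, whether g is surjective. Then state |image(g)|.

8

Every element of the codomain has a preimage: 1 = g(8), 2 = g(3), 3 = g(5), 4 = g(6), 5 = g(7), 6 = g(4), 7 = g(2), 8 = g(1).
So g is surjective.
The image of g is {1, 2, 3, 4, 5, 6, 7, 8}, which has 8 elements.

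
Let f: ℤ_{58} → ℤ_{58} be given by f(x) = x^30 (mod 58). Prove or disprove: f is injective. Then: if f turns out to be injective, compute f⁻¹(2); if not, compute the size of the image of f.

30

f(28): Repeated squaring mod 58: 28^1 ≡ 28, 28^2 ≡ 28² = 784 ≡ 30, 28^4 ≡ 30² = 900 ≡ 30, 28^8 ≡ 30² = 900 ≡ 30, 28^16 ≡ 30² = 900 ≡ 30. Since 30 = 16 + 8 + 4 + 2, 28^30 ≡ 30·30·30·30: 30·30 = 900 ≡ 30, then 30·30 = 900 ≡ 30, then 30·30 = 900 ≡ 30. So 28^30 ≡ 30 (mod 58).
f(30): Repeated squaring mod 58: 30^1 ≡ 30, 30^2 ≡ 30² = 900 ≡ 30, 30^4 ≡ 30² = 900 ≡ 30, 30^8 ≡ 30² = 900 ≡ 30, 30^16 ≡ 30² = 900 ≡ 30. Since 30 = 16 + 8 + 4 + 2, 30^30 ≡ 30·30·30·30: 30·30 = 900 ≡ 30, then 30·30 = 900 ≡ 30, then 30·30 = 900 ≡ 30. So 30^30 ≡ 30 (mod 58).
So f(28) = f(30) = 30 while 28 ≠ 30, so f is not injective.
Since f is not injective, we determine |image(f)|. Computing x^30 mod 58 for each x (by repeated squaring, reducing mod 58 at every step), the values f(0), f(1), …, f(57) are: 0, 1, 4, 9, 16, 25, 36, 49, 6, 23, 42, 5, 28, 53, 22, 51, 24, 57, 34, 13, 52, 35, 20, 7, 54, 45, 38, 33, 30, 29, 30, 33, 38, 45, 54, 7, 20, 35, 52, 13, 34, 57, 24, 51, 22, 53, 28, 5, 42, 23, 6, 49, 36, 25, 16, 9, 4, 1.
The distinct values are {0, 1, 4, 5, 6, 7, 9, 13, 16, 20, 22, 23, 24, 25, 28, 29, 30, 33, 34, 35, 36, 38, 42, 45, 49, 51, 52, 53, 54, 57}; there are 30 of them.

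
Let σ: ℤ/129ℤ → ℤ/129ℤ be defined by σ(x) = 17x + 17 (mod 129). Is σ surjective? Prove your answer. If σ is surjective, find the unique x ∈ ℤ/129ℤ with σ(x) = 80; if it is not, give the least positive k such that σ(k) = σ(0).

72

Since gcd(17, 129) = 1, 17 is invertible modulo 129. Euclid's algorithm: 129 = 7·17 + 10, 17 = 1·10 + 7, 10 = 1·7 + 3, 7 = 2·3 + 1; back-substituting gives 1 = 38·17 − 5·129, so 17⁻¹ ≡ 38 (mod 129).
Then y ↦ 38(y − 17) is a two-sided inverse to σ, so every y ∈ ℤ/129ℤ has a preimage.
Therefore σ is surjective.
Since σ is surjective, we find σ⁻¹(80): we need 17x ≡ 80 − 17 ≡ 63 (mod 129). Using 17⁻¹ = 38: x ≡ 38·63 = 2394 = 18·129 + 72, so x = 72.
Check: σ(72) = 17·72 + 17 = 1241 = 9·129 + 80 ≡ 80 (mod 129).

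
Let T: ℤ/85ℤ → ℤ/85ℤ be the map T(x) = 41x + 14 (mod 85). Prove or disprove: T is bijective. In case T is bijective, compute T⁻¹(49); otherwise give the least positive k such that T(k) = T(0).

Suppose T(x_1) = T(x_2) in ℤ/85ℤ. Then 41x_1 + 14 ≡ 41x_2 + 14 (mod 85), therefore 41(x_1 − x_2) ≡ 0 (mod 85).
Since gcd(41, 85) = 1, 41 is invertible modulo 85, thus x_1 − x_2 ≡ 0 (mod 85), i.e. x_1 = x_2.
We now compute 41⁻¹ mod 85 explicitly. Euclid's algorithm: 85 = 2·41 + 3, 41 = 13·3 + 2, 3 = 1·2 + 1; back-substituting gives 1 = 56·41 − 27·85, so 41⁻¹ ≡ 56 (mod 85).
Then y ↦ 56(y − 14) is a two-sided inverse to T, so every y ∈ ℤ/85ℤ has a preimage.
Hence T is bijective.
Since T is bijective, we find T⁻¹(49): we need 41x ≡ 49 − 14 ≡ 35 (mod 85). Using 41⁻¹ = 56: x ≡ 56·35 = 1960 = 23·85 + 5, so x = 5.
Check: T(5) = 41·5 + 14 = 219 = 2·85 + 49 ≡ 49 (mod 85).

5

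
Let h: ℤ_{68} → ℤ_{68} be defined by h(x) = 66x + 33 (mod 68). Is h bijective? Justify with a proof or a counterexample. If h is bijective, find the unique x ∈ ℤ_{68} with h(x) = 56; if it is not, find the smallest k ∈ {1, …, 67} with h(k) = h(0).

34

We have gcd(66, 68) = 2 > 1. Taking a = 0 and b = 34: h(0) = 33 and h(34) = 66·34 + 33 = 2277 ≡ 33 (mod 68).
So h(0) = h(34) while 0 ≠ 34, hence h is not injective, hence not bijective.
Since h is not bijective, we find the least positive k with h(k) = h(0): this means 66k ≡ 0 (mod 68), i.e. 68 ∣ 66k. Since gcd(66, 68) = 2, dividing through by 2 this holds exactly when 34 ∣ 33k, and as gcd(33, 34) = 1, exactly when 34 ∣ k.
The smallest positive such k is 34.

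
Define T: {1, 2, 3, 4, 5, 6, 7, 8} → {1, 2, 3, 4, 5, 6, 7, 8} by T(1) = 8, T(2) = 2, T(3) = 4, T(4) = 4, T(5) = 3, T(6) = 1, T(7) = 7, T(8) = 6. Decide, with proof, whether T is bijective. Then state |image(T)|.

7

T(3) = 4 = T(4) with 3 ≠ 4, so T is not injective, hence not bijective.
The image of T is {1, 2, 3, 4, 6, 7, 8}, which has 7 elements.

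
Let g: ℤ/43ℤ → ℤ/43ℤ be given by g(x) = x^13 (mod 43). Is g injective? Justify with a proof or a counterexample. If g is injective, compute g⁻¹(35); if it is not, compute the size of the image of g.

Since 43 is prime, the nonzero elements of ℤ/43ℤ form a cyclic group of order 42.
As gcd(13, 42) = 1, raising to the 13th power is a bijection on this group: if a^13 ≡ b^13 then (ab^{−1})^13 = 1, and the only element of order dividing gcd(13, 42) = 1 is 1, so a = b.
With g(0) = 0 this makes g injective on all of ℤ/43ℤ, hence bijective (finite equal-size domain and codomain). In particular g is injective.
Since g is injective, we find the preimage of 35. The inverse of x ↦ x^13 on (ℤ/43ℤ)^× is x ↦ x^13, because 13·13 = 169 = 4·42 + 1 ≡ 1 (mod 42) and x^{42} = 1 for x ≠ 0 (Fermat). So g⁻¹(35) = 35^13 mod 43.
Repeated squaring mod 43: 35^1 ≡ 35, 35^2 ≡ 35² = 1225 ≡ 21, 35^4 ≡ 21² = 441 ≡ 11, 35^8 ≡ 11² = 121 ≡ 35. Since 13 = 8 + 4 + 1, 35^13 ≡ 35·11·35: 35·11 = 385 ≡ 41, then 41·35 = 1435 ≡ 16. So 35^13 ≡ 16 (mod 43).
Hence g⁻¹(35) = 16.

16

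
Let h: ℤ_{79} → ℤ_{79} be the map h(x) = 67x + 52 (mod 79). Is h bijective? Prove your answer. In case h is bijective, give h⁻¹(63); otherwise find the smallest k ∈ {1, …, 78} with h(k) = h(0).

32

If h(u) = h(v), then 67u ≡ 67v (mod 79). Because gcd(67, 79) = 1, we may cancel 67 to get u ≡ v (mod 79).
We now compute 67⁻¹ mod 79 explicitly. Euclid's algorithm: 79 = 1·67 + 12, 67 = 5·12 + 7, 12 = 1·7 + 5, 7 = 1·5 + 2, 5 = 2·2 + 1; back-substituting gives 1 = 46·67 − 39·79, so 67⁻¹ ≡ 46 (mod 79).
Then y ↦ 46(y − 52) is a two-sided inverse to h, so every y ∈ ℤ_{79} has a preimage.
Therefore h is bijective.
Since h is bijective, we find h⁻¹(63): we need 67x ≡ 63 − 52 ≡ 11 (mod 79). Using 67⁻¹ = 46: x ≡ 46·11 = 506 = 6·79 + 32, so x = 32.
Check: h(32) = 67·32 + 52 = 2196 = 27·79 + 63 ≡ 63 (mod 79).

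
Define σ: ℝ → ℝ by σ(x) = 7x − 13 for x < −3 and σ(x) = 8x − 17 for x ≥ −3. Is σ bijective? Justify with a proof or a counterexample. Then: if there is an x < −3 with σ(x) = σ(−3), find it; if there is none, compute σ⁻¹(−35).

-4

Both pieces are strictly increasing (slopes 7 and 8), so each is injective on its own interval.
The left piece maps (−∞, −3) onto (−∞, −34); the right piece maps [−3, ∞) onto [−41, ∞).
These images overlap. In particular σ(−3) = −41 (right piece), and solving 7x − 13 = −41 on the left piece gives x = −4 < −3.
So σ(−4) = σ(−3) with −4 ≠ −3, and σ is not injective, hence not bijective. This x = −4 is the requested value below −3.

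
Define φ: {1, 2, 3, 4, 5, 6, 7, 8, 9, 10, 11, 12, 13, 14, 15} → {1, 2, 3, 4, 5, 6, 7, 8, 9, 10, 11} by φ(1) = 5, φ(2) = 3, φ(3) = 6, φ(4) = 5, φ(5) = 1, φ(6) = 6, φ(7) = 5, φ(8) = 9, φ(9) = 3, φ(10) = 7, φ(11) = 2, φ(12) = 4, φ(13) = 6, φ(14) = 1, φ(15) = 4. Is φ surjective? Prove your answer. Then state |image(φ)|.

8

No element maps to 8, so φ is not surjective.
The image of φ is {1, 2, 3, 4, 5, 6, 7, 9}, which has 8 elements.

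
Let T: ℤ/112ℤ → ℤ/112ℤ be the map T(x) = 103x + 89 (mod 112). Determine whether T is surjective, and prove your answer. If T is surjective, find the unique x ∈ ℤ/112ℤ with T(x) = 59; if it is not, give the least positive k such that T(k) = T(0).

Since gcd(103, 112) = 1, 103 is invertible modulo 112. Euclid's algorithm: 112 = 1·103 + 9, 103 = 11·9 + 4, 9 = 2·4 + 1; back-substituting gives 1 = 87·103 − 80·112, so 103⁻¹ ≡ 87 (mod 112).
Then y ↦ 87(y − 89) is a two-sided inverse to T, so every y ∈ ℤ/112ℤ has a preimage.
Hence T is surjective.
Since T is surjective, we compute T⁻¹(59): solve 103x + 89 ≡ 59 (mod 112), i.e. 103x ≡ 82 (mod 112).
Multiplying by 103⁻¹ = 87 gives x ≡ 87·82 = 7134 = 63·112 + 78 ≡ 78 (mod 112).
Check: T(78) = 103·78 + 89 = 8123 = 72·112 + 59 ≡ 59 (mod 112).

78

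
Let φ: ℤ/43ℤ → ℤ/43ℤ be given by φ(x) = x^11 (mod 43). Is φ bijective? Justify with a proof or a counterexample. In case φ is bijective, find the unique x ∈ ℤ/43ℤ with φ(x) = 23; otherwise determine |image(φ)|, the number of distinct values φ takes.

Since 43 is prime, the nonzero elements of ℤ/43ℤ form a cyclic group of order 42.
As gcd(11, 42) = 1, raising to the 11th power is a bijection on this group: if a^11 ≡ b^11 then (ab^{−1})^11 = 1, and the only element of order dividing gcd(11, 42) = 1 is 1, so a = b.
With φ(0) = 0 this makes φ injective on all of ℤ/43ℤ, hence bijective (finite equal-size domain and codomain). In particular φ is bijective.
Since φ is bijective, we find the preimage of 23. The inverse of x ↦ x^11 on (ℤ/43ℤ)^× is x ↦ x^23, because 11·23 = 253 = 6·42 + 1 ≡ 1 (mod 42) and x^{42} = 1 for x ≠ 0 (Fermat). So φ⁻¹(23) = 23^23 mod 43.
Repeated squaring mod 43: 23^1 ≡ 23, 23^2 ≡ 23² = 529 ≡ 13, 23^4 ≡ 13² = 169 ≡ 40, 23^8 ≡ 40² = 1600 ≡ 9, 23^16 ≡ 9² = 81 ≡ 38. Since 23 = 16 + 4 + 2 + 1, 23^23 ≡ 38·40·13·23: 38·40 = 1520 ≡ 15, then 15·13 = 195 ≡ 23, then 23·23 = 529 ≡ 13. So 23^23 ≡ 13 (mod 43).
Hence φ⁻¹(23) = 13.

13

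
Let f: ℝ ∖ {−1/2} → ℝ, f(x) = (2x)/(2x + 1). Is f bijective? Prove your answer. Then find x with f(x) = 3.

-3/4

If f(x) = 1, cross-multiplying gives 2(2x) = 2(2x + 1), which simplifies to 0 = 2 — false.  So 1 has no preimage and f is not surjective.
Thus f is not bijective.
Solving f(x) = 3: cross-multiplying gives 2x = 3(2x + 1), which rearranges to −4x = 3, so x = −3/4.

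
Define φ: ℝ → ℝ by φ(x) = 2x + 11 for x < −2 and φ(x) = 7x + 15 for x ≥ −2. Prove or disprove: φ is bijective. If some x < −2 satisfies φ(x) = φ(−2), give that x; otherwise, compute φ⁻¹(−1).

-5

Both pieces are strictly increasing (slopes 2 and 7), so each is injective on its own interval.
The left piece maps (−∞, −2) onto (−∞, 7); the right piece maps [−2, ∞) onto [1, ∞).
These images overlap. In particular φ(−2) = 1 (right piece), and solving 2x + 11 = 1 on the left piece gives x = −5 < −2.
So φ(−5) = φ(−2) with −5 ≠ −2, and φ is not injective, hence not bijective. This x = −5 is the requested value below −2.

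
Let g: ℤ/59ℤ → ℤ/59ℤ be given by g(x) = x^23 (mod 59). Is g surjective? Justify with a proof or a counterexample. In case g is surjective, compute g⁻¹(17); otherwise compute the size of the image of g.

Since 59 is prime, the nonzero elements of ℤ/59ℤ form a cyclic group of order 58.
As gcd(23, 58) = 1, raising to the 23rd power is a bijection on this group: if a^23 ≡ b^23 then (ab^{−1})^23 = 1, and the only element of order dividing gcd(23, 58) = 1 is 1, so a = b.
With g(0) = 0 this makes g injective on all of ℤ/59ℤ, hence bijective (finite equal-size domain and codomain). In particular g is surjective.
Since g is surjective, we find the preimage of 17. The inverse of x ↦ x^23 on (ℤ/59ℤ)^× is x ↦ x^53, because 23·53 = 1219 = 21·58 + 1 ≡ 1 (mod 58) and x^{58} = 1 for x ≠ 0 (Fermat). So g⁻¹(17) = 17^53 mod 59.
Repeated squaring mod 59: 17^1 ≡ 17, 17^2 ≡ 17² = 289 ≡ 53, 17^4 ≡ 53² = 2809 ≡ 36, 17^8 ≡ 36² = 1296 ≡ 57, 17^16 ≡ 57² = 3249 ≡ 4, 17^32 ≡ 4² = 16. Since 53 = 32 + 16 + 4 + 1, 17^53 ≡ 16·4·36·17: 16·4 = 64 ≡ 5, then 5·36 = 180 ≡ 3, then 3·17 = 51. So 17^53 ≡ 51 (mod 59).
Hence g⁻¹(17) = 51.

51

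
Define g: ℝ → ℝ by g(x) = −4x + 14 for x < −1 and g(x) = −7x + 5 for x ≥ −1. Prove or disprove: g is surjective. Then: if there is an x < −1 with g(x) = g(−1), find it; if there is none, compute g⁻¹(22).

Both pieces are strictly decreasing (slopes −4 and −7), so each is injective on its own interval.
The left piece maps (−∞, −1) onto (18, ∞); the right piece maps [−1, ∞) onto (−∞, 12].
The union (18, ∞) ∪ (−∞, 12] omits the interval between 18 and 12; in particular 18 has no preimage. So g is not surjective.
Because the two images are disjoint, no x < −1 has g(x) = g(−1), so we compute g⁻¹(22): 22 lies in (18, ∞), so solve −4x + 14 = 22: x = (22 − 14)/(−4) = −2.

-2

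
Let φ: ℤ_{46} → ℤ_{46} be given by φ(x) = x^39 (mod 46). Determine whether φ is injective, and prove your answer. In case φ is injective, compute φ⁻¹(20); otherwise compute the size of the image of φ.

14

Computing x^39 mod 46 for each x (by repeated squaring, reducing mod 46 at every step), the values φ(0), φ(1), …, φ(45) are: 0, 1, 18, 39, 2, 15, 12, 19, 36, 3, 40, 37, 32, 29, 20, 33, 4, 11, 8, 21, 30, 5, 22, 23, 24, 41, 16, 25, 38, 35, 42, 13, 26, 17, 14, 9, 6, 43, 10, 27, 34, 31, 44, 7, 28, 45.
Every element of ℤ_{46} appears exactly once in this list, so φ is a bijection, and in particular injective.
Since φ is injective, we read off the preimage of 20 from the same table: φ(14) = 20, so φ⁻¹(20) = 14.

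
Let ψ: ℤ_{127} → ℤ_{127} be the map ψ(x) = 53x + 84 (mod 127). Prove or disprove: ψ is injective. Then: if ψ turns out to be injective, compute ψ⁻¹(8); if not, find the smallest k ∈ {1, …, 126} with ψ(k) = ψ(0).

Recall that ψ is injective when ψ(x_1) = ψ(x_2) forces x_1 = x_2.
If ψ(x_1) = ψ(x_2), then 53x_1 ≡ 53x_2 (mod 127). Because gcd(53, 127) = 1, we may cancel 53 to get x_1 ≡ x_2 (mod 127).
Hence ψ is injective.
We now compute 53⁻¹ mod 127 explicitly. Euclid's algorithm: 127 = 2·53 + 21, 53 = 2·21 + 11, 21 = 1·11 + 10, 11 = 1·10 + 1; back-substituting gives 1 = 12·53 − 5·127, so 53⁻¹ ≡ 12 (mod 127).
Since ψ is injective, we compute ψ⁻¹(8): solve 53x + 84 ≡ 8 (mod 127), i.e. 53x ≡ 51 (mod 127).
Multiplying by 53⁻¹ = 12 gives x ≡ 12·51 = 612 = 4·127 + 104 ≡ 104 (mod 127).
Check: ψ(104) = 53·104 + 84 = 5596 = 44·127 + 8 ≡ 8 (mod 127).

104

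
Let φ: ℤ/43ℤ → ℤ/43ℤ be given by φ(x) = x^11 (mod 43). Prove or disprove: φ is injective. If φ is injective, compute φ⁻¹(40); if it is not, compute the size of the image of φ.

Since 43 is prime, the nonzero elements of ℤ/43ℤ form a cyclic group of order 42.
As gcd(11, 42) = 1, raising to the 11th power is a bijection on this group: if s^11 ≡ t^11 then (st^{−1})^11 = 1, and the only element of order dividing gcd(11, 42) = 1 is 1, so s = t.
With φ(0) = 0 this makes φ injective on all of ℤ/43ℤ, hence bijective (finite equal-size domain and codomain). In particular φ is injective.
Since φ is injective, we find the preimage of 40. The inverse of x ↦ x^11 on (ℤ/43ℤ)^× is x ↦ x^23, because 11·23 = 253 = 6·42 + 1 ≡ 1 (mod 42) and x^{42} = 1 for x ≠ 0 (Fermat). So φ⁻¹(40) = 40^23 mod 43.
Repeated squaring mod 43: 40^1 ≡ 40, 40^2 ≡ 40² = 1600 ≡ 9, 40^4 ≡ 9² = 81 ≡ 38, 40^8 ≡ 38² = 1444 ≡ 25, 40^16 ≡ 25² = 625 ≡ 23. Since 23 = 16 + 4 + 2 + 1, 40^23 ≡ 23·38·9·40: 23·38 = 874 ≡ 14, then 14·9 = 126 ≡ 40, then 40·40 = 1600 ≡ 9. So 40^23 ≡ 9 (mod 43).
Hence φ⁻¹(40) = 9.

9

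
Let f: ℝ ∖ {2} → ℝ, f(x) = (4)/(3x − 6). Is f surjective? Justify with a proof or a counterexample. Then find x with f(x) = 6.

If f(x) = 0, cross-multiplying gives 3(4) = 0(3x − 6), which simplifies to 12 = 0 — false.  So 0 has no preimage and f is not surjective.
Solving f(x) = 6: cross-multiplying gives 4 = 6(3x − 6), which rearranges to −18x = −40, so x = 20/9.

20/9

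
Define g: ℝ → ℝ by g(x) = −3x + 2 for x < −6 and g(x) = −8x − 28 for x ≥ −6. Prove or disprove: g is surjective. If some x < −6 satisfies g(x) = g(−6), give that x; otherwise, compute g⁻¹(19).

Both pieces are strictly decreasing (slopes −3 and −8), so each is injective on its own interval.
The left piece maps (−∞, −6) onto (20, ∞); the right piece maps [−6, ∞) onto (−∞, 20].
These images together cover ℝ, so g is surjective.
Because the two images are disjoint, no x < −6 has g(x) = g(−6), so we compute g⁻¹(19): 19 lies in (−∞, 20], so solve −8x − 28 = 19: x = (19 + 28)/(−8) = −47/8.

-47/8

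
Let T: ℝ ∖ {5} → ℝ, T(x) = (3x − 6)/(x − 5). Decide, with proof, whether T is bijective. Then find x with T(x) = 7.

If T(x) = 3, cross-multiplying gives 1(3x − 6) = 3(x − 5), which simplifies to −6 = −15 — false.  So 3 has no preimage and T is not surjective.
Hence T is not bijective.
Solving T(x) = 7: cross-multiplying gives 3x − 6 = 7(x − 5), which rearranges to −4x = −29, so x = 29/4.

29/4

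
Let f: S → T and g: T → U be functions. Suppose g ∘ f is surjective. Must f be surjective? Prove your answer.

No. Take S = {0}, T = {0, 1}, U = {0}, f(a) = 0 for every a ∈ S, and g(b) = 0 for every b ∈ T.
Then g ∘ f is surjective onto {0}, but 1 ∈ T has no preimage under f, so f is not surjective.

not surjective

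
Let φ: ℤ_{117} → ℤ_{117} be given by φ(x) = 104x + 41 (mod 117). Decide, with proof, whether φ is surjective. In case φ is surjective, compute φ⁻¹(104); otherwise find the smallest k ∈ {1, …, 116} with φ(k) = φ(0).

9

Recall: φ is surjective if every y in the codomain equals φ(x) for some x in the domain.
Since gcd(104, 117) = 13, we have 104x ≡ 0 (mod 13) for all x, so φ(x) ≡ 2 (mod 13).
But 0 ≢ 2 (mod 13), so 0 ∈ ℤ_{117} has no preimage. So φ is not surjective.
Since φ is not surjective, we find the least positive k with φ(k) = φ(0): this means 104k ≡ 0 (mod 117), i.e. 117 ∣ 104k. Since gcd(104, 117) = 13, dividing through by 13 this holds exactly when 9 ∣ 8k, and as gcd(8, 9) = 1, exactly when 9 ∣ k.
The smallest positive such k is 9.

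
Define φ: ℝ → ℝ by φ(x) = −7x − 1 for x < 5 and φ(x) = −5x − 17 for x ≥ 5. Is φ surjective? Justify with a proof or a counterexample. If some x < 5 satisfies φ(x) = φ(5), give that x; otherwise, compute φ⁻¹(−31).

30/7

Both pieces are strictly decreasing (slopes −7 and −5), so each is injective on its own interval.
The left piece maps (−∞, 5) onto (−36, ∞); the right piece maps [5, ∞) onto (−∞, −42].
The union (−36, ∞) ∪ (−∞, −42] omits the interval between −36 and −42; in particular −36 has no preimage. So φ is not surjective.
Because the two images are disjoint, no x < 5 has φ(x) = φ(5), so we compute φ⁻¹(−31): −31 lies in (−36, ∞), so solve −7x − 1 = −31: x = (−31 + 1)/(−7) = 30/7.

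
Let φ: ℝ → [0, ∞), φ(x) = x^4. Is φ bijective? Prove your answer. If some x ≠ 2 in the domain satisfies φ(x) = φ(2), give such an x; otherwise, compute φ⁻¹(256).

φ(2) = 16 = (−2)^4 = φ(−2) (since 4 is even), with 2 ≠ −2. So φ is not injective, hence not bijective.
For the follow-up, such an x exists: taking x = −2 ∈ ℝ gives φ(−2) = 16 = φ(2) with −2 ≠ 2.

-2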